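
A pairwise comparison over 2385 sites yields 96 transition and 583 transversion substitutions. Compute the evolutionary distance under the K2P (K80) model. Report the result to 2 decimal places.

0.36

P = 96/2385 ≈ 0.040252 and Q = 583/2385 ≈ 0.244444.
Under the Kimura two-parameter model, d = −½ ln(1 − 2P − Q) − ¼ ln(1 − 2Q).
1 − 2P − Q = 0.675052, giving −½ ln(0.675052) = 0.196483.
1 − 2Q = 0.511112, giving −¼ ln(0.511112) = 0.167792.
d = 0.196483 + 0.167792 = 0.364275.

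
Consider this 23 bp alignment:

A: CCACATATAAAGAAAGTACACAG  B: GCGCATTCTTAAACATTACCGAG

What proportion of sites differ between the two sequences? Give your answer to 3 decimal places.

The sequences differ at 11 of 23 positions.
p = 11/23 = 0.478260… ≈ 0.478 (to 3 d.p.).

0.478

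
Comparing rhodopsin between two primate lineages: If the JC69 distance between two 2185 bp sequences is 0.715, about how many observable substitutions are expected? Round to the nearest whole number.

1007

Invert JC69: p = (3/4)(1 − e^(−4d/3)) = 0.75 × (1 − e^(-0.953333)) = 0.75 × (1 − 0.385454) = 0.460910.
Expected differing sites = pL ≈ 0.460910 × 2185 = 1007.08835 ≈ 1007.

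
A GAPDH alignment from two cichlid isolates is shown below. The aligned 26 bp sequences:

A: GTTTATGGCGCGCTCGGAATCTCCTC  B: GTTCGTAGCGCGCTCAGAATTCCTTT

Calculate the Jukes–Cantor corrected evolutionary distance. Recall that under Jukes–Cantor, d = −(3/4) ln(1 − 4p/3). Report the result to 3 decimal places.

The sequences differ at 8 of 26 sites (4, 5, 7, 16, 21, 22, 24, 26), so p = 8/26 ≈ 0.307692.
d = −(3/4) ln(1 − 4p/3) = −0.75 ln(1 − 0.410256) = −0.75 ln(0.589744)
  = −0.75 × (-0.528067) = 0.396050 substitutions/site.

0.396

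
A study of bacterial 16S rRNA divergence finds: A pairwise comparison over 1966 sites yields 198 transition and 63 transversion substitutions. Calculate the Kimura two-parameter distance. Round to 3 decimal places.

0.149

P = 198/1966 ≈ 0.100712 and Q = 63/1966 ≈ 0.032045.
Under the Kimura two-parameter model, d = −½ ln(1 − 2P − Q) − ¼ ln(1 − 2Q).
1 − 2P − Q = 0.766531, giving −½ ln(0.766531) = 0.132940.
1 − 2Q = 0.93591, giving −¼ ln(0.93591) = 0.016559.
d = 0.132940 + 0.016559 = 0.149499.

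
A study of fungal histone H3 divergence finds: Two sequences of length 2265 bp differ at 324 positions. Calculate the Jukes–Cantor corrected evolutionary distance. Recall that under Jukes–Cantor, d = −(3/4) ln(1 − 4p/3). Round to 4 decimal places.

p = 324/2265 ≈ 0.143046.
d = −(3/4) ln(1 − 4p/3) = −0.75 ln(1 − 0.190728) = −0.75 ln(0.809272)
  = −0.75 × (-0.211620) = 0.158715 substitutions/site.

0.1587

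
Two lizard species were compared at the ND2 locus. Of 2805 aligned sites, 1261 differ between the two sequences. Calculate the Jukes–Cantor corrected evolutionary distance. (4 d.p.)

p = 1261/2805 ≈ 0.449554.
d = −(3/4) ln(1 − 4p/3) = −0.75 ln(1 − 0.599405) = −0.75 ln(0.400595)
  = −0.75 × (-0.914804) = 0.686103 substitutions/site.

0.6861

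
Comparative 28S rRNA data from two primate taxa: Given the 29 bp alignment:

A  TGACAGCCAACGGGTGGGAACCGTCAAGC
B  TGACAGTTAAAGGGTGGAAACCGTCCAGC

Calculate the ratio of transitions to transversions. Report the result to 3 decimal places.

1.500

Transitions are A↔G and C↔T; transversions are all other mismatches.
Transitions: 3. Transversions: 2.
R = 3/2 = 1.500.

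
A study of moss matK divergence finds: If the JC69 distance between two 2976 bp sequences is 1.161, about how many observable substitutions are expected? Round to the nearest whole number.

Invert JC69: p = (3/4)(1 − e^(−4d/3)) = 0.75 × (1 − e^(-1.548)) = 0.75 × (1 − 0.212673) = 0.590495.
Expected differing sites = pL ≈ 0.590495 × 2976 = 1757.31312 ≈ 1757.

1757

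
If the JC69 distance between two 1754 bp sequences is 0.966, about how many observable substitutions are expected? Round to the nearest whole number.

Invert JC69: p = (3/4)(1 − e^(−4d/3)) = 0.75 × (1 − e^(-1.288)) = 0.75 × (1 − 0.275822) = 0.543134.
Expected differing sites = pL ≈ 0.543134 × 1754 = 952.657036 ≈ 953.

953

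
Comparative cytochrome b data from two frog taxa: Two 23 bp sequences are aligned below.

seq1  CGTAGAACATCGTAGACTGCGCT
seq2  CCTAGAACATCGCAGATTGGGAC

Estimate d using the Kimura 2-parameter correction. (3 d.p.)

Of 23 sites, 3 differences are transitions and 3 are transversions, so P = 3/23 ≈ 0.130435 and Q = 3/23 ≈ 0.130435.
Under the Kimura two-parameter model, d = −½ ln(1 − 2P − Q) − ¼ ln(1 − 2Q).
1 − 2P − Q = 0.608695, giving −½ ln(0.608695) = 0.248219.
1 − 2Q = 0.73913, giving −¼ ln(0.73913) = 0.075570.
d = 0.248219 + 0.075570 = 0.323789.

0.324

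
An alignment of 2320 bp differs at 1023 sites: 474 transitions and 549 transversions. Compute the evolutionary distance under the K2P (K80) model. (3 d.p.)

0.678

P = 474/2320 ≈ 0.20431 and Q = 549/2320 ≈ 0.236638.
Under the Kimura two-parameter model, d = −½ ln(1 − 2P − Q) − ¼ ln(1 − 2Q).
1 − 2P − Q = 0.354742, giving −½ ln(0.354742) = 0.518182.
1 − 2Q = 0.526724, giving −¼ ln(0.526724) = 0.160270.
d = 0.518182 + 0.160270 = 0.678452.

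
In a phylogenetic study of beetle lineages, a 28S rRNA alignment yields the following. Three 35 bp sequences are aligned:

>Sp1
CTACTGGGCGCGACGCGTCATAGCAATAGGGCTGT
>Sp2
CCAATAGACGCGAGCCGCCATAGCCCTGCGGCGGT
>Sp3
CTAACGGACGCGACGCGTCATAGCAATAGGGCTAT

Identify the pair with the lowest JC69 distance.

Sp1 and Sp3

Sp1–Sp2: 12/35 differ, p = 0.343, d = 0.458.
Sp1–Sp3: 4/35 differ, p = 0.114, d = 0.124.
Sp2–Sp3: 12/35 differ, p = 0.343, d = 0.458.
The smallest distance is between Sp1 and Sp3.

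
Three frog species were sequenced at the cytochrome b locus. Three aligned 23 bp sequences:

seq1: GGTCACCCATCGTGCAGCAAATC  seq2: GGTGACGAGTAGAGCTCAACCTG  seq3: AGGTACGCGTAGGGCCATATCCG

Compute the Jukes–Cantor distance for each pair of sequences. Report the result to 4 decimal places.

d(seq1,seq2) = 0.8922, d(seq1,seq3) = 1.2519, d(seq2,seq3) = 0.6501

seq1–seq2: 12/23 sites differ → p ≈ 0.521739, d = −0.75 ln(1 − 0.695652) = 0.892188 ≈ 0.8922.
seq1–seq3: 14/23 sites differ → p ≈ 0.608696, d = −0.75 ln(1 − 0.811595) = 1.251871 ≈ 1.2519.
seq2–seq3: 10/23 sites differ → p ≈ 0.434783, d = −0.75 ln(1 − 0.579711) = 0.650110 ≈ 0.6501.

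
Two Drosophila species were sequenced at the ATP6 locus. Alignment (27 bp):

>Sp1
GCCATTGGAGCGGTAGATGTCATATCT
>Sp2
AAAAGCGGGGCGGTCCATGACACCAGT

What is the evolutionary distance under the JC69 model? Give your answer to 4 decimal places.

The sequences differ at 13 of 27 sites, so p = 13/27 ≈ 0.481481.
d = −(3/4) ln(1 − 4p/3) = −0.75 ln(1 − 0.641975) = −0.75 ln(0.358025)
  = −0.75 × (-1.027152) = 0.770364 substitutions/site.

0.7704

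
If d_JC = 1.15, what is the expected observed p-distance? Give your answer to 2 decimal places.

p = (3/4)(1 − e^(−4d/3)) = 0.75 × (1 − e^(-1.533333)) = 0.75 × (1 − 0.215815) = 0.588139.

0.59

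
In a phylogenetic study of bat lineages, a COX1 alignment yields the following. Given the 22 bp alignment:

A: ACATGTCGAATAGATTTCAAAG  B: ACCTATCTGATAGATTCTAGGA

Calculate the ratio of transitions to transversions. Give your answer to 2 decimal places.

Transitions are A↔G and C↔T; transversions are all other mismatches.
Transitions: 7. Transversions: 2.
R = 7/2 = 3.50.

3.50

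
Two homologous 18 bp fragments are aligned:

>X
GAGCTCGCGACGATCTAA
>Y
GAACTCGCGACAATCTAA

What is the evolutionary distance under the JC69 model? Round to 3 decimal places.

The sequences differ at 2 of 18 sites (3, 12), so p = 2/18 ≈ 0.111111.
d = −(3/4) ln(1 − 4p/3) = −0.75 ln(1 − 0.148148) = −0.75 ln(0.851852)
  = −0.75 × (-0.160342) = 0.120257 substitutions/site.

0.120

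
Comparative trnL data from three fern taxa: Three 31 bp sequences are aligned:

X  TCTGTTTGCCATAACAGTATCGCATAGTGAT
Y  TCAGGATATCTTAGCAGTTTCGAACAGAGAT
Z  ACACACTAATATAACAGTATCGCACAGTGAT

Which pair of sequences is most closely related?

X and Z

X–Y: 11/31 differ, p = 0.355, d = 0.481.
X–Z: 9/31 differ, p = 0.290, d = 0.367.
Y–Z: 11/31 differ, p = 0.355, d = 0.481.
The smallest distance is between X and Z.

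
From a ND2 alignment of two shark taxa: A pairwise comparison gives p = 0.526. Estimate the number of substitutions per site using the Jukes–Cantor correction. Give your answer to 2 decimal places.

d = −(3/4) ln(1 − 4p/3) = −0.75 ln(1 − 0.701333) = −0.75 ln(0.298667)
  = −0.75 × (-1.208426) = 0.906320 substitutions/site.

0.91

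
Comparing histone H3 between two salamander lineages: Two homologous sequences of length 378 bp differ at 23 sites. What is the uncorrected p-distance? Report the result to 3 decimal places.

0.061

p = 23/378 = 0.060846… ≈ 0.061 (to 3 d.p.).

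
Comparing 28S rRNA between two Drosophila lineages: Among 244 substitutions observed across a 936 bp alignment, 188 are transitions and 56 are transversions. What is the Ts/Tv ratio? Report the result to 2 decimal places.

3.36

R = 188/56 = 3.357142… ≈ 3.36 (to 2 d.p.).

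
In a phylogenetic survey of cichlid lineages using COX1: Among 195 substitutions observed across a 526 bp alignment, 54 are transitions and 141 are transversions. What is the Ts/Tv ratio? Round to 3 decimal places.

0.383

R = 54/141 = 0.382978… ≈ 0.383 (to 3 d.p.).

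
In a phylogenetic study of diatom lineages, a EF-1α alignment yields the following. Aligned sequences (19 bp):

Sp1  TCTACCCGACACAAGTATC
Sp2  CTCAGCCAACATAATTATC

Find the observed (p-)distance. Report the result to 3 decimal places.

0.368

The sequences differ at 7 of 19 positions (sites 1, 2, 3, 5, 8, 12, 15).
p = 7/19 = 0.368421… ≈ 0.368 (to 3 d.p.).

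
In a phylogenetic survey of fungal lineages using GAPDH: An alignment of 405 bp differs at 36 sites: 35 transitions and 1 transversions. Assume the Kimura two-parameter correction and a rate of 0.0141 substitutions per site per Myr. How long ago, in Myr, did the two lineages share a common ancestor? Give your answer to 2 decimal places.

3.46

P = 35/405 ≈ 0.08642 and Q = 1/405 ≈ 0.002469.
Under the Kimura two-parameter model, d = −½ ln(1 − 2P − Q) − ¼ ln(1 − 2Q).
1 − 2P − Q = 0.824691, giving −½ ln(0.824691) = 0.096373.
1 − 2Q = 0.995062, giving −¼ ln(0.995062) = 0.001238.
d = 0.096373 + 0.001238 = 0.097611.
Under a molecular clock d = 2μt, so t = d/(2μ) = 0.097611 / (2 × 0.0141) = 3.46 Myr.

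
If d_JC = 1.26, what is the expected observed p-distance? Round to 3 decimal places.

p = (3/4)(1 − e^(−4d/3)) = 0.75 × (1 − e^(-1.68)) = 0.75 × (1 − 0.186374) = 0.610220.

0.610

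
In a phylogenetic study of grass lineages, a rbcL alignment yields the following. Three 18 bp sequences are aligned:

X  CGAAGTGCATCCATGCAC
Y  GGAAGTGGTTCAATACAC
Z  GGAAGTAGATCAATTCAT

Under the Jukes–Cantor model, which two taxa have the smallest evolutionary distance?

X–Y: 5/18 differ, p = 0.278, d = 0.347.
X–Z: 6/18 differ, p = 0.333, d = 0.441.
Y–Z: 4/18 differ, p = 0.222, d = 0.264.
The smallest distance is between Y and Z.

Y and Z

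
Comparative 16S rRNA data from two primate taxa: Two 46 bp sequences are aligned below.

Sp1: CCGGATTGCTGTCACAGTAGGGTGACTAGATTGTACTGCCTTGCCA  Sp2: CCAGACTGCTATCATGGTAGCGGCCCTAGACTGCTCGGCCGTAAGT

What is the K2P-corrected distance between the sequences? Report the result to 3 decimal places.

0.559

Of 46 sites, 8 differences are transitions and 10 are transversions, so P = 8/46 ≈ 0.173913 and Q = 10/46 ≈ 0.217391.
Under the Kimura two-parameter model, d = −½ ln(1 − 2P − Q) − ¼ ln(1 − 2Q).
1 − 2P − Q = 0.434783, giving −½ ln(0.434783) = 0.416454.
1 − 2Q = 0.565218, giving −¼ ln(0.565218) = 0.142636.
d = 0.416454 + 0.142636 = 0.559090.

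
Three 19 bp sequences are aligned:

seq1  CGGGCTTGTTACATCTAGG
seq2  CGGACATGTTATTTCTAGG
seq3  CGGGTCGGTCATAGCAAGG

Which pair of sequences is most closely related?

seq1–seq2: 4/19 differ, p = 0.211, d = 0.247.
seq1–seq3: 7/19 differ, p = 0.368, d = 0.507.
seq2–seq3: 8/19 differ, p = 0.421, d = 0.618.
The smallest distance is between seq1 and seq2.

seq1 and seq2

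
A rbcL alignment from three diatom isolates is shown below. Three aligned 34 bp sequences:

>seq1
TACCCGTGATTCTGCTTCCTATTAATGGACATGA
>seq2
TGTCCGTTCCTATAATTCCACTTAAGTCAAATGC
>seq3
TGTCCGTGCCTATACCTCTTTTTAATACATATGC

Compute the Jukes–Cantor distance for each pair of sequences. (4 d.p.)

d(seq1,seq2) = 0.6655, d(seq1,seq3) = 0.5347, d(seq2,seq3) = 0.3265

seq1–seq2: 15/34 sites differ → p ≈ 0.441176, d = −0.75 ln(1 − 0.588235) = 0.665477 ≈ 0.6655.
seq1–seq3: 13/34 sites differ → p ≈ 0.382353, d = −0.75 ln(1 − 0.509804) = 0.534712 ≈ 0.5347.
seq2–seq3: 9/34 sites differ → p ≈ 0.264706, d = −0.75 ln(1 − 0.352941) = 0.326488 ≈ 0.3265.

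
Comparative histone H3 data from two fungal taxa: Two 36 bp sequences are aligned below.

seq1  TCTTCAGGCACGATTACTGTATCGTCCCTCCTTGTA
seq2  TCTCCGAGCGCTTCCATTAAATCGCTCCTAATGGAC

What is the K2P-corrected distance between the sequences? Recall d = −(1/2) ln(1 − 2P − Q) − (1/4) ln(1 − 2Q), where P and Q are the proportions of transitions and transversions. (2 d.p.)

Of 36 sites, 10 differences are transitions and 8 are transversions, so P = 10/36 ≈ 0.277778 and Q = 8/36 ≈ 0.222222.
Under the Kimura two-parameter model, d = −½ ln(1 − 2P − Q) − ¼ ln(1 − 2Q).
1 − 2P − Q = 0.222222, giving −½ ln(0.222222) = 0.752039.
1 − 2Q = 0.555556, giving −¼ ln(0.555556) = 0.146946.
d = 0.752039 + 0.146946 = 0.898985.

0.90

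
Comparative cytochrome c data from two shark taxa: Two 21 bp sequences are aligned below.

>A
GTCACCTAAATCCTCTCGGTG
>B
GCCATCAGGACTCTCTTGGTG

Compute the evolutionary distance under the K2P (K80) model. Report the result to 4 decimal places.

0.6514

Of 21 sites, 7 differences are transitions and 1 are transversions, so P = 7/21 ≈ 0.333333 and Q = 1/21 ≈ 0.047619.
Under the Kimura two-parameter model, d = −½ ln(1 − 2P − Q) − ¼ ln(1 − 2Q).
1 − 2P − Q = 0.285715, giving −½ ln(0.285715) = 0.626380.
1 − 2Q = 0.904762, giving −¼ ln(0.904762) = 0.025021.
d = 0.626380 + 0.025021 = 0.651401.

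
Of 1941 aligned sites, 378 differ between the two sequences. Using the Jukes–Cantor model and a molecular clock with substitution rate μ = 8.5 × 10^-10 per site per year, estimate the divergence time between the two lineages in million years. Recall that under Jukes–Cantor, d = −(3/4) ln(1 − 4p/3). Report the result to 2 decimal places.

132.64

p = 378/1941 ≈ 0.194745.
d = −(3/4) ln(1 − 4p/3) = −0.75 ln(1 − 0.25966) = −0.75 ln(0.74034)
  = −0.75 × (-0.300646) = 0.225485 substitutions/site.
Under a molecular clock d = 2μt, so t = d/(2μ) = 0.225485 / (2 × 8.5 × 10^-10) = 132.64 million years.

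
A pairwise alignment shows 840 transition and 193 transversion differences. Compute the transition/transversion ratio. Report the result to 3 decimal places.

R = 840/193 = 4.352331… ≈ 4.352 (to 3 d.p.).

4.352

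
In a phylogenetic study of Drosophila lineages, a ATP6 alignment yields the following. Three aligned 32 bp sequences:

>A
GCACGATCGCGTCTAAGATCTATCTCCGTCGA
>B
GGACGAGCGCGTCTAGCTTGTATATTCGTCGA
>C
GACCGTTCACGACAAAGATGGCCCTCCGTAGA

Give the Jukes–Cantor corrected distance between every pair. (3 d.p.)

A–B: 8/32 sites differ → p = 0.25, d = −0.75 ln(1 − 0.333333) = 0.304098 ≈ 0.304.
A–C: 11/32 sites differ → p = 0.34375, d = −0.75 ln(1 − 0.458333) = 0.459828 ≈ 0.460.
B–C: 16/32 sites differ → p = 0.5, d = −0.75 ln(1 − 0.666667) = 0.823960 ≈ 0.824.

d(A,B) = 0.304, d(A,C) = 0.460, d(B,C) = 0.824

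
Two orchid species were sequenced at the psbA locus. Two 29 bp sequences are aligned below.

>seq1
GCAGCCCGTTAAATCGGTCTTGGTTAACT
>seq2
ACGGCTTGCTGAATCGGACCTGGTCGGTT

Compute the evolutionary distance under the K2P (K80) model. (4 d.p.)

Of 29 sites, 11 differences are transitions and 1 are transversions, so P = 11/29 ≈ 0.37931 and Q = 1/29 ≈ 0.034483.
Under the Kimura two-parameter model, d = −½ ln(1 − 2P − Q) − ¼ ln(1 − 2Q).
1 − 2P − Q = 0.206897, giving −½ ln(0.206897) = 0.787767.
1 − 2Q = 0.931034, giving −¼ ln(0.931034) = 0.017865.
d = 0.787767 + 0.017865 = 0.805632.

0.8056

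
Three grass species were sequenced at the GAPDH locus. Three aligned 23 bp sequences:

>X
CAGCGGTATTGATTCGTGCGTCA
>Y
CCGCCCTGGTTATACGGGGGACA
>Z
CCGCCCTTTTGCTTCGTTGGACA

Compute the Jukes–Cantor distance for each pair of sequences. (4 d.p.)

X–Y: 10/23 sites differ → p ≈ 0.434783, d = −0.75 ln(1 − 0.579711) = 0.650110 ≈ 0.6501.
X–Z: 8/23 sites differ → p ≈ 0.347826, d = −0.75 ln(1 − 0.463768) = 0.467391 ≈ 0.4674.
Y–Z: 7/23 sites differ → p ≈ 0.304348, d = −0.75 ln(1 − 0.405797) = 0.390401 ≈ 0.3904.

d(X,Y) = 0.6501, d(X,Z) = 0.4674, d(Y,Z) = 0.3904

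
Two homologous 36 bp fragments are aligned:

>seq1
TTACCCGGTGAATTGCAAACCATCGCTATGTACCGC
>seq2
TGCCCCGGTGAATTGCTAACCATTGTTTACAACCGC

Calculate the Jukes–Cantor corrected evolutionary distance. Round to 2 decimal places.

The sequences differ at 9 of 36 sites (2, 3, 17, 24, 26, 28, 29, 30, 31), so p = 9/36 = 0.25.
d = −(3/4) ln(1 − 4p/3) = −0.75 ln(1 − 0.333333) = −0.75 ln(0.666667)
  = −0.75 × (-0.405465) = 0.304099 substitutions/site.

0.30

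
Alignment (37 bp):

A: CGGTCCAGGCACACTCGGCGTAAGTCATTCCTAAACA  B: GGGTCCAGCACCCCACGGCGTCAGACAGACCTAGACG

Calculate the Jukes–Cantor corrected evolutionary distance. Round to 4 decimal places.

0.4248

The sequences differ at 12 of 37 sites, so p = 12/37 ≈ 0.324324.
d = −(3/4) ln(1 − 4p/3) = −0.75 ln(1 − 0.432432) = −0.75 ln(0.567568)
  = −0.75 × (-0.566395) = 0.424796 substitutions/site.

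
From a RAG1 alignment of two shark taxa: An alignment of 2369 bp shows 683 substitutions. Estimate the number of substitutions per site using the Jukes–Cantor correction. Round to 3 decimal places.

p = 683/2369 ≈ 0.288307.
d = −(3/4) ln(1 − 4p/3) = −0.75 ln(1 − 0.384409) = −0.75 ln(0.615591)
  = −0.75 × (-0.485172) = 0.363879 substitutions/site.

0.364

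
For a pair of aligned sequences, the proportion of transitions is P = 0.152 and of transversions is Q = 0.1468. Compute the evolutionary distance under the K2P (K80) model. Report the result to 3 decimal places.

0.387

Under the Kimura two-parameter model, d = −½ ln(1 − 2P − Q) − ¼ ln(1 − 2Q).
1 − 2P − Q = 0.5492, giving −½ ln(0.5492) = 0.299646.
1 − 2Q = 0.7064, giving −¼ ln(0.7064) = 0.086893.
d = 0.299646 + 0.086893 = 0.386539.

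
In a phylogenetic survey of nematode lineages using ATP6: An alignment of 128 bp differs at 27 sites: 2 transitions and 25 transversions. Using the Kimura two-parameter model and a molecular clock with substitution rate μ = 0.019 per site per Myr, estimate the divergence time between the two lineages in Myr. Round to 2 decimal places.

6.64

P = 2/128 = 0.015625 and Q = 25/128 ≈ 0.195313.
Under the Kimura two-parameter model, d = −½ ln(1 − 2P − Q) − ¼ ln(1 − 2Q).
1 − 2P − Q = 0.773437, giving −½ ln(0.773437) = 0.128456.
1 − 2Q = 0.609374, giving −¼ ln(0.609374) = 0.123831.
d = 0.128456 + 0.123831 = 0.252287.
Under a molecular clock d = 2μt, so t = d/(2μ) = 0.252287 / (2 × 0.019) = 6.64 Myr.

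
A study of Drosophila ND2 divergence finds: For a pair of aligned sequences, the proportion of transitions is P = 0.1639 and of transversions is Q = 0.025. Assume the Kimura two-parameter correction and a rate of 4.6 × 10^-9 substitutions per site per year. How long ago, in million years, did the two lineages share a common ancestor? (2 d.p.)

Under the Kimura two-parameter model, d = −½ ln(1 − 2P − Q) − ¼ ln(1 − 2Q).
1 − 2P − Q = 0.6472, giving −½ ln(0.6472) = 0.217550.
1 − 2Q = 0.95, giving −¼ ln(0.95) = 0.012823.
d = 0.217550 + 0.012823 = 0.230373.
Under a molecular clock d = 2μt, so t = d/(2μ) = 0.230373 / (2 × 4.6 × 10^-9) = 25.04 million years.

25.04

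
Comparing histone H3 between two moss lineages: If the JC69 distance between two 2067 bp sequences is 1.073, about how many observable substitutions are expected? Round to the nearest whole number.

Invert JC69: p = (3/4)(1 − e^(−4d/3)) = 0.75 × (1 − e^(-1.430667)) = 0.75 × (1 − 0.239149) = 0.570638.
Expected differing sites = pL ≈ 0.570638 × 2067 = 1179.508746 ≈ 1180.

1180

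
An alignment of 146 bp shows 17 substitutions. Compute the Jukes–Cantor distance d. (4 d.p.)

p = 17/146 ≈ 0.116438.
d = −(3/4) ln(1 − 4p/3) = −0.75 ln(1 − 0.155251) = −0.75 ln(0.844749)
  = −0.75 × (-0.168716) = 0.126537 substitutions/site.

0.1265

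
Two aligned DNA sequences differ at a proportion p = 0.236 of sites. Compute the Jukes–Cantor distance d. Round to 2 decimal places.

d = −(3/4) ln(1 − 4p/3) = −0.75 ln(1 − 0.314667) = −0.75 ln(0.685333)
  = −0.75 × (-0.377850) = 0.283388 substitutions/site.

0.28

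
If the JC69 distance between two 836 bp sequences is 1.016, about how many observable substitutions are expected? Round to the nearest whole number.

465

Invert JC69: p = (3/4)(1 − e^(−4d/3)) = 0.75 × (1 − e^(-1.354667)) = 0.75 × (1 − 0.258033) = 0.556475.
Expected differing sites = pL ≈ 0.556475 × 836 = 465.2131 ≈ 465.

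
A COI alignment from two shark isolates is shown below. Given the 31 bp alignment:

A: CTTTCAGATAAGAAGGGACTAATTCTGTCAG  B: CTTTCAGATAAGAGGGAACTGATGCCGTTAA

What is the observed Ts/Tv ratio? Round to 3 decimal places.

6.000

Transitions are A↔G and C↔T; transversions are all other mismatches.
Transitions: 6. Transversions: 1.
R = 6/1 = 6.000.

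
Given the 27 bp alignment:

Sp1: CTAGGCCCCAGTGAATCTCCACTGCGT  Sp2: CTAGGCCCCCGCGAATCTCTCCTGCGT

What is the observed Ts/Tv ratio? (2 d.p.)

1.00

Transitions are A↔G and C↔T; transversions are all other mismatches.
Transitions: 2. Transversions: 2.
R = 2/2 = 1.00.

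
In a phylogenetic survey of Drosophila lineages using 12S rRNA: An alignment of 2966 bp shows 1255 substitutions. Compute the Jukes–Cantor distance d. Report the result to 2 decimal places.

0.62

p = 1255/2966 ≈ 0.423129.
d = −(3/4) ln(1 − 4p/3) = −0.75 ln(1 − 0.564172) = −0.75 ln(0.435828)
  = −0.75 × (-0.830508) = 0.622881 substitutions/site.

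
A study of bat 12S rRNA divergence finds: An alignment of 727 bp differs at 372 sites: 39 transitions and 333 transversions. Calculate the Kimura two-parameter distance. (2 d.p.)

1.04

P = 39/727 ≈ 0.053645 and Q = 333/727 ≈ 0.458047.
Under the Kimura two-parameter model, d = −½ ln(1 − 2P − Q) − ¼ ln(1 − 2Q).
1 − 2P − Q = 0.434663, giving −½ ln(0.434663) = 0.416592.
1 − 2Q = 0.083906, giving −¼ ln(0.083906) = 0.619515.
d = 0.416592 + 0.619515 = 1.036107.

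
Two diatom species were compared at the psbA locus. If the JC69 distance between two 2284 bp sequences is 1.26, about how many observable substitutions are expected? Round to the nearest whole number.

Invert JC69: p = (3/4)(1 − e^(−4d/3)) = 0.75 × (1 − e^(-1.68)) = 0.75 × (1 − 0.186374) = 0.610220.
Expected differing sites = pL ≈ 0.610220 × 2284 = 1393.74248 ≈ 1394.

1394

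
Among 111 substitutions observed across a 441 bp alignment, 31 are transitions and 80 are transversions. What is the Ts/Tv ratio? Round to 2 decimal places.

R = 31/80 = 0.3875 ≈ 0.39 (to 2 d.p.).

0.39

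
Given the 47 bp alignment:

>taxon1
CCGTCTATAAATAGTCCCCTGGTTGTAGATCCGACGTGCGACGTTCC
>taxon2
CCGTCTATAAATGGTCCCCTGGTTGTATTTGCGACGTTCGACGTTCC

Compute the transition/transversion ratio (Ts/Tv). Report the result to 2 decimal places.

0.25

Transitions are A↔G and C↔T; transversions are all other mismatches.
Transitions: 1. Transversions: 4.
R = 1/4 = 0.25.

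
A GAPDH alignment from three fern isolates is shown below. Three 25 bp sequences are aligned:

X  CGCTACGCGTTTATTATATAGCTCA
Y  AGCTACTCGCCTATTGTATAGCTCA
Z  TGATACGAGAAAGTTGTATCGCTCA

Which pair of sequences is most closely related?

X–Y: 5/25 differ, p = 0.200, d = 0.233.
X–Z: 9/25 differ, p = 0.360, d = 0.490.
Y–Z: 9/25 differ, p = 0.360, d = 0.490.
The smallest distance is between X and Y.

X and Y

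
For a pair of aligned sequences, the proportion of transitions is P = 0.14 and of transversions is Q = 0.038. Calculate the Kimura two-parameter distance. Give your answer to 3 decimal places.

Under the Kimura two-parameter model, d = −½ ln(1 − 2P − Q) − ¼ ln(1 − 2Q).
1 − 2P − Q = 0.682, giving −½ ln(0.682) = 0.191363.
1 − 2Q = 0.924, giving −¼ ln(0.924) = 0.019761.
d = 0.191363 + 0.019761 = 0.211124.

0.211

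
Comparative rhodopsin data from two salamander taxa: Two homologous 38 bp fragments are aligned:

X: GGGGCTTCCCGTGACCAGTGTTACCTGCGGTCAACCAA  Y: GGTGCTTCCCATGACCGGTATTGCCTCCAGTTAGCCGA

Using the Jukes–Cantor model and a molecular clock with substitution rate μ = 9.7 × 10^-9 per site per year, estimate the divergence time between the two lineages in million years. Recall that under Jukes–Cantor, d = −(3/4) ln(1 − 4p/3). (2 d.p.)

16.71

The sequences differ at 10 of 38 sites (3, 11, 17, 20, 23, 27, 29, 32, 34, 37), so p = 10/38 ≈ 0.263158.
d = −(3/4) ln(1 − 4p/3) = −0.75 ln(1 − 0.350877) = −0.75 ln(0.649123)
  = −0.75 × (-0.432133) = 0.324100 substitutions/site.
Under a molecular clock d = 2μt, so t = d/(2μ) = 0.324100 / (2 × 9.7 × 10^-9) = 16.71 million years.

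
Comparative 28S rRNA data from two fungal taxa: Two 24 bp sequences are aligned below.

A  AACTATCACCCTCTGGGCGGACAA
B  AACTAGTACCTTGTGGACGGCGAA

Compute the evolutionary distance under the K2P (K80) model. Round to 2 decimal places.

Of 24 sites, 3 differences are transitions and 4 are transversions, so P = 3/24 = 0.125 and Q = 4/24 ≈ 0.166667.
Under the Kimura two-parameter model, d = −½ ln(1 − 2P − Q) − ¼ ln(1 − 2Q).
1 − 2P − Q = 0.583333, giving −½ ln(0.583333) = 0.269499.
1 − 2Q = 0.666666, giving −¼ ln(0.666666) = 0.101367.
d = 0.269499 + 0.101367 = 0.370866.

0.37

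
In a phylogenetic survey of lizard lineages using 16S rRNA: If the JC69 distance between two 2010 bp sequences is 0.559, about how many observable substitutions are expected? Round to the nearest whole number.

Invert JC69: p = (3/4)(1 − e^(−4d/3)) = 0.75 × (1 − e^(-0.745333)) = 0.75 × (1 − 0.474576) = 0.394068.
Expected differing sites = pL ≈ 0.394068 × 2010 = 792.07668 ≈ 792.

792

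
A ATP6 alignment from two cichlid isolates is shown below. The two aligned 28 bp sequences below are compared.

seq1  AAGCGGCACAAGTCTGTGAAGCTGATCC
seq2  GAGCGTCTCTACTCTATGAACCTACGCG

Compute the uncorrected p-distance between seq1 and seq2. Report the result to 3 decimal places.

0.393

The sequences differ at 11 of 28 positions.
p = 11/28 = 0.392857… ≈ 0.393 (to 3 d.p.).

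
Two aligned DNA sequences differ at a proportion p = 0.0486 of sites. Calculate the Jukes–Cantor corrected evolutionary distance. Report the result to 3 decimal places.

0.050

d = −(3/4) ln(1 − 4p/3) = −0.75 ln(1 − 0.0648) = −0.75 ln(0.9352)
  = −0.75 × (-0.066995) = 0.050246 substitutions/site.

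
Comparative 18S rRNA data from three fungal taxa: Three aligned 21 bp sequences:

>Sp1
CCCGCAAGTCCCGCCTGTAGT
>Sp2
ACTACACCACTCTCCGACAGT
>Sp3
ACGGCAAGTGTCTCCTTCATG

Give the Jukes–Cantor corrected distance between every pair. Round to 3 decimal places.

d(Sp1,Sp2) = 0.899, d(Sp1,Sp3) = 0.635, d(Sp2,Sp3) = 0.756

Sp1–Sp2: 11/21 sites differ → p ≈ 0.52381, d = −0.75 ln(1 − 0.698413) = 0.899023 ≈ 0.899.
Sp1–Sp3: 9/21 sites differ → p ≈ 0.428571, d = −0.75 ln(1 − 0.571428) = 0.635472 ≈ 0.635.
Sp2–Sp3: 10/21 sites differ → p ≈ 0.47619, d = −0.75 ln(1 − 0.63492) = 0.755729 ≈ 0.756.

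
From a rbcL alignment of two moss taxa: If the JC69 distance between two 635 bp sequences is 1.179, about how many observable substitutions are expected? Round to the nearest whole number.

377

Invert JC69: p = (3/4)(1 − e^(−4d/3)) = 0.75 × (1 − e^(-1.572)) = 0.75 × (1 − 0.207630) = 0.594278.
Expected differing sites = pL ≈ 0.594278 × 635 = 377.36653 ≈ 377.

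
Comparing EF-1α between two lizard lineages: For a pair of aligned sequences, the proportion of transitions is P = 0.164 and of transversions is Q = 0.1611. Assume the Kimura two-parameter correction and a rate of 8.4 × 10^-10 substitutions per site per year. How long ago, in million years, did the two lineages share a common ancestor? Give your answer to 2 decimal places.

257.75

Under the Kimura two-parameter model, d = −½ ln(1 − 2P − Q) − ¼ ln(1 − 2Q).
1 − 2P − Q = 0.5109, giving −½ ln(0.5109) = 0.335791.
1 − 2Q = 0.6778, giving −¼ ln(0.6778) = 0.097226.
d = 0.335791 + 0.097226 = 0.433017.
Under a molecular clock d = 2μt, so t = d/(2μ) = 0.433017 / (2 × 8.4 × 10^-10) = 257.75 million years.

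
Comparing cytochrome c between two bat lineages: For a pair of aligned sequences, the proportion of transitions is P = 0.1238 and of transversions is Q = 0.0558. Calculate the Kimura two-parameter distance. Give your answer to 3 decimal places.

Under the Kimura two-parameter model, d = −½ ln(1 − 2P − Q) − ¼ ln(1 − 2Q).
1 − 2P − Q = 0.6966, giving −½ ln(0.6966) = 0.180772.
1 − 2Q = 0.8884, giving −¼ ln(0.8884) = 0.029583.
d = 0.180772 + 0.029583 = 0.210355.

0.210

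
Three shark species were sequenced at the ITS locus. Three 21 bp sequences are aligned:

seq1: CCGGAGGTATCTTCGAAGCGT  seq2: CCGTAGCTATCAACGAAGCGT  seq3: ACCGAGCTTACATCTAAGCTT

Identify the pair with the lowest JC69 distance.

seq1–seq2: 4/21 differ, p = 0.190, d = 0.220.
seq1–seq3: 8/21 differ, p = 0.381, d = 0.532.
seq2–seq3: 8/21 differ, p = 0.381, d = 0.532.
The smallest distance is between seq1 and seq2.

seq1 and seq2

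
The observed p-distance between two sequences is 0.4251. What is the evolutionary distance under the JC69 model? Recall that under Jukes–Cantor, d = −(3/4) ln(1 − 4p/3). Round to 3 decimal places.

d = −(3/4) ln(1 − 4p/3) = −0.75 ln(1 − 0.5668) = −0.75 ln(0.4332)
  = −0.75 × (-0.836556) = 0.627417 substitutions/site.

0.627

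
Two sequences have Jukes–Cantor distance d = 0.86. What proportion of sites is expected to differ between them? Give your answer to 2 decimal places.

0.51

p = (3/4)(1 − e^(−4d/3)) = 0.75 × (1 − e^(-1.146667)) = 0.75 × (1 − 0.317694) = 0.511730.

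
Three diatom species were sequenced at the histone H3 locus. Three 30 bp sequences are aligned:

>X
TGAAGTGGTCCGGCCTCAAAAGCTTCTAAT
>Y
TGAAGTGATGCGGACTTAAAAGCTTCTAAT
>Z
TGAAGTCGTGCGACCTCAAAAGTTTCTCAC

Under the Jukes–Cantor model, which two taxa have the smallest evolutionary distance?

X–Y: 4/30 differ, p = 0.133, d = 0.147.
X–Z: 6/30 differ, p = 0.200, d = 0.233.
Y–Z: 8/30 differ, p = 0.267, d = 0.330.
The smallest distance is between X and Y.

X and Y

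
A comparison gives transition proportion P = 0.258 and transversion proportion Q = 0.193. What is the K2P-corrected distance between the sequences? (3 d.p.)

Under the Kimura two-parameter model, d = −½ ln(1 − 2P − Q) − ¼ ln(1 − 2Q).
1 − 2P − Q = 0.291, giving −½ ln(0.291) = 0.617216.
1 − 2Q = 0.614, giving −¼ ln(0.614) = 0.121940.
d = 0.617216 + 0.121940 = 0.739156.

0.739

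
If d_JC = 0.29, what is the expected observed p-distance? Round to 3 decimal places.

p = (3/4)(1 − e^(−4d/3)) = 0.75 × (1 − e^(-0.386667)) = 0.75 × (1 − 0.679317) = 0.240512.

0.241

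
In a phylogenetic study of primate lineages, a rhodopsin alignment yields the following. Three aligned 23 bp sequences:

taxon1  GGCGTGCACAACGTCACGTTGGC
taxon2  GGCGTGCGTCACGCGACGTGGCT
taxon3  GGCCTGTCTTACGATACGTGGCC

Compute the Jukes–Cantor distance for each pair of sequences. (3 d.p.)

taxon1–taxon2: 8/23 sites differ → p ≈ 0.347826, d = −0.75 ln(1 − 0.463768) = 0.467391 ≈ 0.467.
taxon1–taxon3: 9/23 sites differ → p ≈ 0.391304, d = −0.75 ln(1 − 0.521739) = 0.553199 ≈ 0.553.
taxon2–taxon3: 7/23 sites differ → p ≈ 0.304348, d = −0.75 ln(1 − 0.405797) = 0.390401 ≈ 0.390.

d(taxon1,taxon2) = 0.467, d(taxon1,taxon3) = 0.553, d(taxon2,taxon3) = 0.390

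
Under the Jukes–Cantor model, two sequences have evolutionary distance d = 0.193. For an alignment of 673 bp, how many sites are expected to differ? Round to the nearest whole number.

115

Invert JC69: p = (3/4)(1 − e^(−4d/3)) = 0.75 × (1 − e^(-0.257333)) = 0.75 × (1 − 0.773111) = 0.170167.
Expected differing sites = pL ≈ 0.170167 × 673 = 114.522391 ≈ 115.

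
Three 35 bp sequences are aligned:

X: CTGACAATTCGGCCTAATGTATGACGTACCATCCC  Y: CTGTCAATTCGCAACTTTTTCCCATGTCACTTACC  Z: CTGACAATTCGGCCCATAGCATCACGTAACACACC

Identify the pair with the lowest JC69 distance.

X–Y: 16/35 differ, p = 0.457, d = 0.705.
X–Z: 8/35 differ, p = 0.229, d = 0.273.
Y–Z: 14/35 differ, p = 0.400, d = 0.572.
The smallest distance is between X and Z.

X and Z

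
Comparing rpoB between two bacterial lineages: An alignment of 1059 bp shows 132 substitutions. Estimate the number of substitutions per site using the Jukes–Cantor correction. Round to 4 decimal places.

0.1363

p = 132/1059 ≈ 0.124646.
d = −(3/4) ln(1 − 4p/3) = −0.75 ln(1 − 0.166195) = −0.75 ln(0.833805)
  = −0.75 × (-0.181756) = 0.136317 substitutions/site.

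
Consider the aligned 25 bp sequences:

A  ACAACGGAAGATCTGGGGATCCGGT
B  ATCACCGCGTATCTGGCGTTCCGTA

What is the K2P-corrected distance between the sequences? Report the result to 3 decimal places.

0.582

Of 25 sites, 2 differences are transitions and 8 are transversions, so P = 2/25 = 0.08 and Q = 8/25 = 0.32.
Under the Kimura two-parameter model, d = −½ ln(1 − 2P − Q) − ¼ ln(1 − 2Q).
1 − 2P − Q = 0.52, giving −½ ln(0.52) = 0.326963.
1 − 2Q = 0.36, giving −¼ ln(0.36) = 0.255413.
d = 0.326963 + 0.255413 = 0.582376.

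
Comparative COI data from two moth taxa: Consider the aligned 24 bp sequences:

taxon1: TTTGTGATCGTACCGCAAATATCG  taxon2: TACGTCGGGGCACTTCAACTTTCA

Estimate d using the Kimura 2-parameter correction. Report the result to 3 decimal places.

0.835

Of 24 sites, 5 differences are transitions and 7 are transversions, so P = 5/24 ≈ 0.208333 and Q = 7/24 ≈ 0.291667.
Under the Kimura two-parameter model, d = −½ ln(1 − 2P − Q) − ¼ ln(1 − 2Q).
1 − 2P − Q = 0.291667, giving −½ ln(0.291667) = 0.616071.
1 − 2Q = 0.416666, giving −¼ ln(0.416666) = 0.218868.
d = 0.616071 + 0.218868 = 0.834939.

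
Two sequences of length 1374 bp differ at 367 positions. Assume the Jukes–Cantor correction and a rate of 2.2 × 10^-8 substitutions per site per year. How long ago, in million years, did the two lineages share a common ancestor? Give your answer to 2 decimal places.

7.50

p = 367/1374 ≈ 0.267103.
d = −(3/4) ln(1 − 4p/3) = −0.75 ln(1 − 0.356137) = −0.75 ln(0.643863)
  = −0.75 × (-0.440269) = 0.330202 substitutions/site.
Under a molecular clock d = 2μt, so t = d/(2μ) = 0.330202 / (2 × 2.2 × 10^-8) = 7.50 million years.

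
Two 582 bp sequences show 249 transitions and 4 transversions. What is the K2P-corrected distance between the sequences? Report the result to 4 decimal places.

P = 249/582 ≈ 0.427835 and Q = 4/582 ≈ 0.006873.
Under the Kimura two-parameter model, d = −½ ln(1 − 2P − Q) − ¼ ln(1 − 2Q).
1 − 2P − Q = 0.137457, giving −½ ln(0.137457) = 0.992222.
1 − 2Q = 0.986254, giving −¼ ln(0.986254) = 0.003460.
d = 0.992222 + 0.003460 = 0.995682.

0.9957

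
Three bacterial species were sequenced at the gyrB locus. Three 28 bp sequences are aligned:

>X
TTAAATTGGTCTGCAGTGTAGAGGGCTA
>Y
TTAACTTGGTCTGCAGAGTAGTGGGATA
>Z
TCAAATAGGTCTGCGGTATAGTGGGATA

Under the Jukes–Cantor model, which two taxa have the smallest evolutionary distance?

X–Y: 4/28 differ, p = 0.143, d = 0.158.
X–Z: 6/28 differ, p = 0.214, d = 0.252.
Y–Z: 6/28 differ, p = 0.214, d = 0.252.
The smallest distance is between X and Y.

X and Y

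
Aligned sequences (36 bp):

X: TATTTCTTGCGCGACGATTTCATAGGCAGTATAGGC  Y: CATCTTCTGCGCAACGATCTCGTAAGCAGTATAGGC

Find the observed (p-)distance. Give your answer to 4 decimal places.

The sequences differ at 8 of 36 positions (sites 1, 4, 6, 7, 13, 19, 22, 25).
p = 8/36 = 0.222222… ≈ 0.2222 (to 4 d.p.).

0.2222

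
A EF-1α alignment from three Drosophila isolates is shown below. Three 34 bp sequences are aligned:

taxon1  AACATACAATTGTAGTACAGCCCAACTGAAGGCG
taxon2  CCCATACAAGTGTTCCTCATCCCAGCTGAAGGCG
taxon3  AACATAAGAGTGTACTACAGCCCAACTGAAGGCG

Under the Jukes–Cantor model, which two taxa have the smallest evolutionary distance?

taxon1–taxon2: 9/34 differ, p = 0.265, d = 0.326.
taxon1–taxon3: 4/34 differ, p = 0.118, d = 0.128.
taxon2–taxon3: 9/34 differ, p = 0.265, d = 0.326.
The smallest distance is between taxon1 and taxon3.

taxon1 and taxon3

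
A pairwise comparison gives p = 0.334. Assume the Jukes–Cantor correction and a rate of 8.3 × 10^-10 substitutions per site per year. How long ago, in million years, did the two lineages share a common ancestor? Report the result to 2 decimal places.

266.29

d = −(3/4) ln(1 − 4p/3) = −0.75 ln(1 − 0.445333) = −0.75 ln(0.554667)
  = −0.75 × (-0.589387) = 0.442040 substitutions/site.
Under a molecular clock d = 2μt, so t = d/(2μ) = 0.442040 / (2 × 8.3 × 10^-10) = 266.29 million years.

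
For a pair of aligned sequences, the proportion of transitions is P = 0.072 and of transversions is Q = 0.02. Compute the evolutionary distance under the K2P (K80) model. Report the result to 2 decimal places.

0.10

Under the Kimura two-parameter model, d = −½ ln(1 − 2P − Q) − ¼ ln(1 − 2Q).
1 − 2P − Q = 0.836, giving −½ ln(0.836) = 0.089563.
1 − 2Q = 0.96, giving −¼ ln(0.96) = 0.010205.
d = 0.089563 + 0.010205 = 0.099768.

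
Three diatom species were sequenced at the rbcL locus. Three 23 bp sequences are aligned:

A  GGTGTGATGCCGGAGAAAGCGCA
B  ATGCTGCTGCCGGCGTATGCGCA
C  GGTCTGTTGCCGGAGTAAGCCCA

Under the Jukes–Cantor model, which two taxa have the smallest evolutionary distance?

A–B: 8/23 differ, p = 0.348, d = 0.467.
A–C: 4/23 differ, p = 0.174, d = 0.198.
B–C: 7/23 differ, p = 0.304, d = 0.390.
The smallest distance is between A and C.

A and C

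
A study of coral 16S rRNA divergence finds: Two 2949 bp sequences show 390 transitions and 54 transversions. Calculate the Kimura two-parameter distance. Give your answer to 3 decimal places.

P = 390/2949 ≈ 0.132248 and Q = 54/2949 ≈ 0.018311.
Under the Kimura two-parameter model, d = −½ ln(1 − 2P − Q) − ¼ ln(1 − 2Q).
1 − 2P − Q = 0.717193, giving −½ ln(0.717193) = 0.166205.
1 − 2Q = 0.963378, giving −¼ ln(0.963378) = 0.009327.
d = 0.166205 + 0.009327 = 0.175532.

0.176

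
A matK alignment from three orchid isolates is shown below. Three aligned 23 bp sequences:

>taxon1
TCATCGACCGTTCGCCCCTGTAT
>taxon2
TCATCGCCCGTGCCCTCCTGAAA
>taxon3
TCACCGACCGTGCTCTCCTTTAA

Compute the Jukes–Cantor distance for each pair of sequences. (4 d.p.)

d(taxon1,taxon2) = 0.3206, d(taxon1,taxon3) = 0.3206, d(taxon2,taxon3) = 0.2567

taxon1–taxon2: 6/23 sites differ → p ≈ 0.26087, d = −0.75 ln(1 − 0.347827) = 0.320584 ≈ 0.3206.
taxon1–taxon3: 6/23 sites differ → p ≈ 0.26087, d = −0.75 ln(1 − 0.347827) = 0.320584 ≈ 0.3206.
taxon2–taxon3: 5/23 sites differ → p ≈ 0.217391, d = −0.75 ln(1 − 0.289855) = 0.256715 ≈ 0.2567.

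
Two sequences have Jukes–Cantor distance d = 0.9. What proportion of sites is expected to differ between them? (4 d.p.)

p = (3/4)(1 − e^(−4d/3)) = 0.75 × (1 − e^(-1.2)) = 0.75 × (1 − 0.301194) = 0.524105.

0.5241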